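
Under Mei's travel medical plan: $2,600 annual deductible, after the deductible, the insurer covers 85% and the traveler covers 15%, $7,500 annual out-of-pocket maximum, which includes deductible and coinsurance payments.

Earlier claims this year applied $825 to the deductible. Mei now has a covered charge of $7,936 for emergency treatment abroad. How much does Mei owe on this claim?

Remaining deductible: $2,600 − $825 = $1,775.
That leaves $7,936 − $1,775 = $6,161 for coinsurance.
Coinsurance: $6,161 × 15% = $924.15.
That puts the traveler's cost at $1,775 + $924.15 = $2,699.15 before any cap.
Cumulative spending $825 + $2,699.15 = $3,524.15 stays under the $7,500 maximum.

$2,699.15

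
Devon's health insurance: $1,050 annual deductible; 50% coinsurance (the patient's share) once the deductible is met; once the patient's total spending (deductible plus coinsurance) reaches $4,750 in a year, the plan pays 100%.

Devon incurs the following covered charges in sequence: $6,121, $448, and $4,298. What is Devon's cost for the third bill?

$940.50

Bill 1, $6,121: $1,050 to deductible, leaving $5,071; 50% of $5,071 = $2,535.50. Patient owes $3,585.50 (running OOP $3,585.50).
Bill 2, $448: deductible already satisfied, so patient's share is 50% × $448 = $224. Patient owes $224 (running OOP $3,809.50).
Bill 3, $4,298: deductible met; 50% of $4,298 = $2,149. That would push OOP to $5,958.50, over the $4,750 cap, so patient pays $4,750 − $3,809.50 = $940.50.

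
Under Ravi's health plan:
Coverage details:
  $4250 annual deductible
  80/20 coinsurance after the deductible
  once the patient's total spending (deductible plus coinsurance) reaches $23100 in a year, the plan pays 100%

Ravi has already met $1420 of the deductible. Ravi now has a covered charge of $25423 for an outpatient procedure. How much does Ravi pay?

$7348.60

$1420 of the $4250 deductible is already met, leaving $2830.
That leaves $25423 − $2830 = $22593 for coinsurance.
20% of $22593 = $4518.60 falls to the patient.
That puts the patient's cost at $2830 + $4518.60 = $7348.60 before any cap.
Total out-of-pocket so far would be $1420 + $7348.60 = $8768.60, below the $23100 cap — no reduction.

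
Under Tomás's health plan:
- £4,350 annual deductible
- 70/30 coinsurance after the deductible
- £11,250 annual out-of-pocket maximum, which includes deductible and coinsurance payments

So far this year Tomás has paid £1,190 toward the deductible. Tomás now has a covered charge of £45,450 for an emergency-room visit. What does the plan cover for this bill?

£35,390

Remaining deductible: £4,350 − £1,190 = £3,160.
That leaves £45,450 − £3,160 = £42,290 for coinsurance.
Patient's 30% share of £42,290 is £12,687.
That puts the patient's cost at £3,160 + £12,687 = £15,847 before any cap.
That would bring total out-of-pocket to £17,037, past the £11,250 cap. The patient is capped at £11,250 − £1,190 = £10,060 on this claim.
The plan picks up £45,450 − £10,060 = £35,390.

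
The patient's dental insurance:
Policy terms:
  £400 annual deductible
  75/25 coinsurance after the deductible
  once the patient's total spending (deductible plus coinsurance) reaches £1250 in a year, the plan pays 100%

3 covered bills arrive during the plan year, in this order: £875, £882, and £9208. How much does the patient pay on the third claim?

Bill 1, £875: £400 finishes the deductible; £475 goes to coinsurance; patient's 25% is £118.75. Patient owes £518.75 (running OOP £518.75).
Bill 2, £882: deductible already satisfied, so patient's share is 25% × £882 = £220.50. Patient pays £220.50; OOP now £739.25.
Bill 3, £9208: 25% coinsurance on £9208 = £2302. That would push OOP to £3041.25, over the £1250 cap, so patient pays £1250 − £739.25 = £510.75.

£510.75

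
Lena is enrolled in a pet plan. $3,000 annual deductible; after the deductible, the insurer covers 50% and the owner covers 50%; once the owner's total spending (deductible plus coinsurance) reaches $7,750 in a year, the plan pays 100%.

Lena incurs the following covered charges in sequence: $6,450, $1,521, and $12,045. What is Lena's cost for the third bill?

$2,264.50

Claim 1 ($6,450): $3,000 finishes the deductible; $3,450 goes to coinsurance; owner's 50% is $1,725. Cost to owner: $4,725. OOP to date $4,725.
Claim 2 ($1,521): 50% coinsurance on $1,521 = $760.50. Owner owes $760.50 (running OOP $5,485.50).
Claim 3 ($12,045): deductible met; 50% of $12,045 = $6,022.50. That would push OOP to $11,508, over the $7,750 cap, so owner pays $7,750 − $5,485.50 = $2,264.50.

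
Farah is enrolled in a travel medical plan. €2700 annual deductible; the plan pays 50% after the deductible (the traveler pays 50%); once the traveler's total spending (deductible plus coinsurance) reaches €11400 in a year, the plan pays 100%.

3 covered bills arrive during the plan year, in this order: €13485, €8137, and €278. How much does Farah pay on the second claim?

Claim 1 (€13485): €2700 to deductible, leaving €10785; traveler's 50% is €5392.50. Cost to traveler: €8092.50. OOP to date €8092.50.
Claim 2 (€8137): 50% coinsurance on €8137 = €4068.50. Adding that to €8092.50 gives €12161, past the €11400 cap; traveler pays only €11400 − €8092.50 = €3307.50.

€3307.50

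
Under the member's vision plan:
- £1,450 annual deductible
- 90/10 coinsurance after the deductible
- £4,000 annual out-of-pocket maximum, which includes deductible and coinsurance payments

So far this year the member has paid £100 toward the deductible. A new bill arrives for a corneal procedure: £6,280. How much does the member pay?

£100 of the £1,450 deductible is already met, leaving £1,350.
That leaves £6,280 − £1,350 = £4,930 for coinsurance.
10% of £4,930 = £493 falls to the member.
Member responsibility before any cap: £1,350 + £493 = £1,843.
Year-to-date out-of-pocket becomes £100 + £1,843 = £1,943, still under the £4,000 maximum, so no cap applies.

£1,843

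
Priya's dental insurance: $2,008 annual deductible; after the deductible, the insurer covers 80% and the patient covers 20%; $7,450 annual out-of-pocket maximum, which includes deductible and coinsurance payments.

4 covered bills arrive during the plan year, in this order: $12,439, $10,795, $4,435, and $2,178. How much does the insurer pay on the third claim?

Claim 1 — $12,439: $2,008 to deductible, leaving $10,431; 20% of $10,431 = $2,086.20. Patient pays $4,094.20; OOP now $4,094.20. Plan pays $12,439 − $4,094.20 = $8,344.80.
Claim 2 — $10,795: deductible already satisfied, so patient's share is 20% × $10,795 = $2,159. Patient pays $2,159; OOP now $6,253.20. Insurer: $10,795 − $2,159 = $8,636.
Claim 3 — $4,435: 20% coinsurance on $4,435 = $887. Patient owes $887 (running OOP $7,140.20). Plan pays $4,435 − $887 = $3,548.

$3,548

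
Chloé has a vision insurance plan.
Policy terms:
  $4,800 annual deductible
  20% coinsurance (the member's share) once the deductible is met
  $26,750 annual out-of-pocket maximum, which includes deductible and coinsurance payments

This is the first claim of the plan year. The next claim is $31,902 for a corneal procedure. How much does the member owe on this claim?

Deductible not yet touched, so the first $4,800 of the bill goes to the deductible.
After the $4,800 deductible portion, $31,902 − $4,800 = $27,102 is subject to coinsurance.
20% of $27,102 = $5,420.40 falls to the member.
Member responsibility before any cap: $4,800 + $5,420.40 = $10,220.40.
Total out-of-pocket so far would be $0 + $10,220.40 = $10,220.40, below the $26,750 cap — no reduction.

$10,220.40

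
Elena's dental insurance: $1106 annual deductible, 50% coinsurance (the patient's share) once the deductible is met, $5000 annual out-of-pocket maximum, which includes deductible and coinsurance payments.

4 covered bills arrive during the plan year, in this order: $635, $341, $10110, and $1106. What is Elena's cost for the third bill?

$4024

Bill 1, $635: fully absorbed by the deductible. Patient pays $635; OOP now $635.
Bill 2, $341: entire amount goes to the deductible. Cost to patient: $341. OOP to date $976.
Bill 3, $10110: deductible takes $130, $9980 remains; coinsurance $9980 × 50% = $4990. Together that's $130 + $4990 = $5120. That would push OOP to $6096, over the $5000 cap, so patient pays $5000 − $976 = $4024.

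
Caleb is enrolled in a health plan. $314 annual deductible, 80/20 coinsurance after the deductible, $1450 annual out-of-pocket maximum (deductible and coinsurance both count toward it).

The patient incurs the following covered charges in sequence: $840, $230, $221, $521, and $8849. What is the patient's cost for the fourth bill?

Claim 1 — $840: $314 to deductible, leaving $526; patient's 20% is $105.20. Cost to patient: $419.20. OOP to date $419.20.
Claim 2 — $230: deductible met; 20% of $230 = $46. Cost to patient: $46. OOP to date $465.20.
Claim 3 — $221: deductible met; 20% of $221 = $44.20. Cost to patient: $44.20. OOP to date $509.40.
Claim 4 — $521: 20% coinsurance on $521 = $104.20. Cost to patient: $104.20. OOP to date $613.60.

$104.20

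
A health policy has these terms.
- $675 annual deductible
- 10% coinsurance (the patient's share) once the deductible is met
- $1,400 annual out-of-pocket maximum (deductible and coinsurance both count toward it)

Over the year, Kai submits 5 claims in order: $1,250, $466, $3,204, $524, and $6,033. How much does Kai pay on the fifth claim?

Bill 1, $1,250: $675 to deductible, leaving $575; patient's 10% is $57.50. Patient pays $732.50; OOP now $732.50.
Bill 2, $466: 10% coinsurance on $466 = $46.60. Patient owes $46.60 (running OOP $779.10).
Bill 3, $3,204: deductible met; 10% of $3,204 = $320.40. Patient owes $320.40 (running OOP $1,099.50).
Bill 4, $524: deductible met; 10% of $524 = $52.40. Patient pays $52.40; OOP now $1,151.90.
Bill 5, $6,033: 10% coinsurance on $6,033 = $603.30. Adding that to $1,151.90 gives $1,755.20, past the $1,400 cap; patient pays only $1,400 − $1,151.90 = $248.10.

$248.10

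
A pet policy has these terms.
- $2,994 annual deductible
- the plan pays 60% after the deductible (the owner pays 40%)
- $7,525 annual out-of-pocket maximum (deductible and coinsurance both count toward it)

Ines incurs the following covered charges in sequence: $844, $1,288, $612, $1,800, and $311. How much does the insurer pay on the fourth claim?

#1 ($844): all of it applies to the deductible. Cost to owner: $844. OOP to date $844. Plan pays $844 − $844 = $0.
#2 ($1,288): all of it applies to the deductible. Cost to owner: $1,288. OOP to date $2,132. Insurer: $1,288 − $1,288 = $0.
#3 ($612): fully absorbed by the deductible. Owner pays $612; OOP now $2,744. Insurer: $612 − $612 = $0.
#4 ($1,800): $250 finishes the deductible; $1,550 goes to coinsurance; owner's 40% is $620. Owner owes $870 (running OOP $3,614). Insurer: $1,800 − $870 = $930.

$930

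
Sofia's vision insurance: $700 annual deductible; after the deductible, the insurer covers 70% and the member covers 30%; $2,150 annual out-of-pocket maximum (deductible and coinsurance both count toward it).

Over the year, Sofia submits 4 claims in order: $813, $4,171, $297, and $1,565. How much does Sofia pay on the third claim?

$89.10

#1 ($813): deductible takes $700, $113 remains; 30% of $113 = $33.90. Cost to member: $733.90. OOP to date $733.90.
#2 ($4,171): deductible met; 30% of $4,171 = $1,251.30. Cost to member: $1,251.30. OOP to date $1,985.20.
#3 ($297): deductible met; 30% of $297 = $89.10. Member owes $89.10 (running OOP $2,074.30).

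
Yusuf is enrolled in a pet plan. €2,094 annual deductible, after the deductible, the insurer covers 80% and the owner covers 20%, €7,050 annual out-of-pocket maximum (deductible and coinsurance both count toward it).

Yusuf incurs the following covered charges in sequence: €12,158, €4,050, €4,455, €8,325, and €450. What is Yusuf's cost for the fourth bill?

€1,242.20

Claim 1 (€12,158): deductible takes €2,094, €10,064 remains; owner's 20% is €2,012.80. Owner pays €4,106.80; OOP now €4,106.80.
Claim 2 (€4,050): 20% coinsurance on €4,050 = €810. Cost to owner: €810. OOP to date €4,916.80.
Claim 3 (€4,455): deductible already satisfied, so owner's share is 20% × €4,455 = €891. Owner pays €891; OOP now €5,807.80.
Claim 4 (€8,325): deductible met; 20% of €8,325 = €1,665. Adding that to €5,807.80 gives €7,472.80, past the €7,050 cap; owner pays only €7,050 − €5,807.80 = €1,242.20.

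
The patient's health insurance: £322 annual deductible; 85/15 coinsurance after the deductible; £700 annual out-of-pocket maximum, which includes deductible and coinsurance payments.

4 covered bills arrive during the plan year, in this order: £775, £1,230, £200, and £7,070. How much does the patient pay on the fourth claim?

£95.55

Bill 1, £775: deductible takes £322, £453 remains; 15% of £453 = £67.95. Cost to patient: £389.95. OOP to date £389.95.
Bill 2, £1,230: 15% coinsurance on £1,230 = £184.50. Patient pays £184.50; OOP now £574.45.
Bill 3, £200: deductible already satisfied, so patient's share is 15% × £200 = £30. Patient owes £30 (running OOP £604.45).
Bill 4, £7,070: 15% coinsurance on £7,070 = £1,060.50. Adding that to £604.45 gives £1,664.95, past the £700 cap; patient pays only £700 − £604.45 = £95.55.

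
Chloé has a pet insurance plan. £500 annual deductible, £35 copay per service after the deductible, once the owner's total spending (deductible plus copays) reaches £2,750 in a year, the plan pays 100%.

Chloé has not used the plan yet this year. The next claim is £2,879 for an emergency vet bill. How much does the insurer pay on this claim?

£2,344

Nothing has been paid toward the £500 deductible, so the first £500 of this charge is applied there.
The remaining £2,379 (= £2,879 − £500) moves to the copay.
Copay on this service: £35.
Owner responsibility before any cap: £500 + £35 = £535.
Cumulative spending £0 + £535 = £535 stays under the £2,750 maximum.
The plan picks up £2,879 − £535 = £2,344.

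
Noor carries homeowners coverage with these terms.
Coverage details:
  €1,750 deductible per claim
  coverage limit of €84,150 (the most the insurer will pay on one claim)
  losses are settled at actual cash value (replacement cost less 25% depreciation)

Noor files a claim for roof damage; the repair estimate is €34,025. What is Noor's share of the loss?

€10,256.25

Depreciate 25%: the covered value is €34,025 × 0.75 = €25,518.75.
Less the €1,750 deductible: €25,518.75 − €1,750 = €23,768.75.
€23,768.75 ≤ €84,150, so the limit doesn't bind; insurer pays €23,768.75.
The homeowner bears the rest of the original loss: €34,025 − €23,768.75 = €10,256.25.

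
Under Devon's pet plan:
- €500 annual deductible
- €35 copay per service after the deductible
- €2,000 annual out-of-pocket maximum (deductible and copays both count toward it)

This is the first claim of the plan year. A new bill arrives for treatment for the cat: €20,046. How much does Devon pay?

€535

Deductible not yet touched, so the first €500 of the bill goes to the deductible.
That leaves €20,046 − €500 = €19,546 for the copay.
Copay on this service: €35.
So the owner owes €500 + €35 = €535 before any cap.
Cumulative spending €0 + €535 = €535 stays under the €2,000 maximum.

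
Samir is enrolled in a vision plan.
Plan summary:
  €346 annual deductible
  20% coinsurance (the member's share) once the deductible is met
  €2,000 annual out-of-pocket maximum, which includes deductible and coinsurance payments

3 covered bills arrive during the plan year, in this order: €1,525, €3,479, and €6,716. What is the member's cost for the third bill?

€722.40

Claim 1 (€1,525): €346 finishes the deductible; €1,179 goes to coinsurance; member's 20% is €235.80. Cost to member: €581.80. OOP to date €581.80.
Claim 2 (€3,479): 20% coinsurance on €3,479 = €695.80. Member owes €695.80 (running OOP €1,277.60).
Claim 3 (€6,716): 20% coinsurance on €6,716 = €1,343.20. Adding that to €1,277.60 gives €2,620.80, past the €2,000 cap; member pays only €2,000 − €1,277.60 = €722.40.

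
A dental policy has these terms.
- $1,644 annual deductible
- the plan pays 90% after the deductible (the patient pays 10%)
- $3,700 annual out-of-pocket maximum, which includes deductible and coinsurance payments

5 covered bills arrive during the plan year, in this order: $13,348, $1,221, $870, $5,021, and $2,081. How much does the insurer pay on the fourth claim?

Claim 1 ($13,348): $1,644 finishes the deductible; $11,704 goes to coinsurance; 10% of $11,704 = $1,170.40. Patient owes $2,814.40 (running OOP $2,814.40). Plan pays $13,348 − $2,814.40 = $10,533.60.
Claim 2 ($1,221): deductible met; 10% of $1,221 = $122.10. Patient pays $122.10; OOP now $2,936.50. Plan pays $1,221 − $122.10 = $1,098.90.
Claim 3 ($870): deductible met; 10% of $870 = $87. Cost to patient: $87. OOP to date $3,023.50. Plan pays $870 − $87 = $783.
Claim 4 ($5,021): deductible met; 10% of $5,021 = $502.10. Patient pays $502.10; OOP now $3,525.60. Insurer: $5,021 − $502.10 = $4,518.90.

$4,518.90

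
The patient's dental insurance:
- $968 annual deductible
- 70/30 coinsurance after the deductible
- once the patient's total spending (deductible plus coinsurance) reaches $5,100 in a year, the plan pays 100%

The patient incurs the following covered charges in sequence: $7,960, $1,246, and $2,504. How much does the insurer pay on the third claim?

$1,752.80

#1 ($7,960): $968 to deductible, leaving $6,992; patient's 30% is $2,097.60. Patient owes $3,065.60 (running OOP $3,065.60). Plan pays $7,960 − $3,065.60 = $4,894.40.
#2 ($1,246): deductible met; 30% of $1,246 = $373.80. Cost to patient: $373.80. OOP to date $3,439.40. Insurer: $1,246 − $373.80 = $872.20.
#3 ($2,504): deductible already satisfied, so patient's share is 30% × $2,504 = $751.20. Cost to patient: $751.20. OOP to date $4,190.60. Plan pays $2,504 − $751.20 = $1,752.80.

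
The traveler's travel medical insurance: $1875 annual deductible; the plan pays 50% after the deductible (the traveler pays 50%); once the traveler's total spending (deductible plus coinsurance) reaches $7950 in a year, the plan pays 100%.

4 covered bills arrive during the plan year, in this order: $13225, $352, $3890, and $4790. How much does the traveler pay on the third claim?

$224

Claim 1 ($13225): $1875 finishes the deductible; $11350 goes to coinsurance; coinsurance $11350 × 50% = $5675. Traveler owes $7550 (running OOP $7550).
Claim 2 ($352): deductible already satisfied, so traveler's share is 50% × $352 = $176. Cost to traveler: $176. OOP to date $7726.
Claim 3 ($3890): 50% coinsurance on $3890 = $1945. Adding that to $7726 gives $9671, past the $7950 cap; traveler pays only $7950 − $7726 = $224.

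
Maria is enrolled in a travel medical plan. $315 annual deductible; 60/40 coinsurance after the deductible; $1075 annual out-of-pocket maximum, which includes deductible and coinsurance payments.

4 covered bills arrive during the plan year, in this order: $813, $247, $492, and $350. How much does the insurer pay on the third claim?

$295.20

Claim 1 ($813): $315 to deductible, leaving $498; traveler's 40% is $199.20. Cost to traveler: $514.20. OOP to date $514.20. Insurer: $813 − $514.20 = $298.80.
Claim 2 ($247): deductible already satisfied, so traveler's share is 40% × $247 = $98.80. Cost to traveler: $98.80. OOP to date $613. Insurer: $247 − $98.80 = $148.20.
Claim 3 ($492): deductible met; 40% of $492 = $196.80. Traveler owes $196.80 (running OOP $809.80). Plan pays $492 − $196.80 = $295.20.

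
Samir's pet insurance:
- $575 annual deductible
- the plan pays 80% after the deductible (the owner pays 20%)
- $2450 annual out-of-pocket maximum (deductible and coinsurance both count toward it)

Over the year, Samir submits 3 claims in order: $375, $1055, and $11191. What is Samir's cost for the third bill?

$1704

Claim 1 — $375: all of it applies to the deductible. Owner owes $375 (running OOP $375).
Claim 2 — $1055: $200 finishes the deductible; $855 goes to coinsurance; coinsurance $855 × 20% = $171. Cost to owner: $371. OOP to date $746.
Claim 3 — $11191: 20% coinsurance on $11191 = $2238.20. OOP would hit $2984.20 > $2450, so the cap limits the owner to $2450 − $746 = $1704.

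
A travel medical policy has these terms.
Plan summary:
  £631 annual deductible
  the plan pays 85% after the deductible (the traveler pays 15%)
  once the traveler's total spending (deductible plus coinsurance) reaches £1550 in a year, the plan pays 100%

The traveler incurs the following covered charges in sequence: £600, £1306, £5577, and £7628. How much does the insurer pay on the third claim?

#1 (£600): fully absorbed by the deductible. Traveler owes £600 (running OOP £600). Plan pays £600 − £600 = £0.
#2 (£1306): deductible takes £31, £1275 remains; coinsurance £1275 × 15% = £191.25. Traveler pays £222.25; OOP now £822.25. Plan pays £1306 − £222.25 = £1083.75.
#3 (£5577): deductible already satisfied, so traveler's share is 15% × £5577 = £836.55. OOP would hit £1658.80 > £1550, so the cap limits the traveler to £1550 − £822.25 = £727.75. Plan pays £5577 − £727.75 = £4849.25.

£4849.25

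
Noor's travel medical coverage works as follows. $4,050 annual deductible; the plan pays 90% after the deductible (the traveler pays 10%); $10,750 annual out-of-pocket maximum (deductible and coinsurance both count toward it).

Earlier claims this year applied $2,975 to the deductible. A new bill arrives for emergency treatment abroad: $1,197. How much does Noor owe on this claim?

$1,087.20

Remaining deductible: $4,050 − $2,975 = $1,075.
After the $1,075 deductible portion, $1,197 − $1,075 = $122 is subject to coinsurance.
Coinsurance: $122 × 10% = $12.20.
Traveler responsibility before any cap: $1,075 + $12.20 = $1,087.20.
Total out-of-pocket so far would be $2,975 + $1,087.20 = $4,062.20, below the $10,750 cap — no reduction.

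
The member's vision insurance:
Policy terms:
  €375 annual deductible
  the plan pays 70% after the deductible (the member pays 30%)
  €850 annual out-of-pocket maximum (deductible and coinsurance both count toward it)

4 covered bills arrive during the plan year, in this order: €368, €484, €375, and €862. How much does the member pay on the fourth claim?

#1 (€368): all of it applies to the deductible. Cost to member: €368. OOP to date €368.
#2 (€484): €7 to deductible, leaving €477; coinsurance €477 × 30% = €143.10. Member pays €150.10; OOP now €518.10.
#3 (€375): 30% coinsurance on €375 = €112.50. Member owes €112.50 (running OOP €630.60).
#4 (€862): 30% coinsurance on €862 = €258.60. OOP would hit €889.20 > €850, so the cap limits the member to €850 − €630.60 = €219.40.

€219.40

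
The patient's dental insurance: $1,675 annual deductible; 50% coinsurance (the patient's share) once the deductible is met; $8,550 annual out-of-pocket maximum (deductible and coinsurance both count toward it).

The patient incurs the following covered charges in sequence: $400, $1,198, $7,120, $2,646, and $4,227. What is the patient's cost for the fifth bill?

$2,030.50

Claim 1 ($400): all of it applies to the deductible. Patient owes $400 (running OOP $400).
Claim 2 ($1,198): entire amount goes to the deductible. Patient pays $1,198; OOP now $1,598.
Claim 3 ($7,120): deductible takes $77, $7,043 remains; patient's 50% is $3,521.50. Patient pays $3,598.50; OOP now $5,196.50.
Claim 4 ($2,646): deductible already satisfied, so patient's share is 50% × $2,646 = $1,323. Patient owes $1,323 (running OOP $6,519.50).
Claim 5 ($4,227): 50% coinsurance on $4,227 = $2,113.50. That would push OOP to $8,633, over the $8,550 cap, so patient pays $8,550 − $6,519.50 = $2,030.50.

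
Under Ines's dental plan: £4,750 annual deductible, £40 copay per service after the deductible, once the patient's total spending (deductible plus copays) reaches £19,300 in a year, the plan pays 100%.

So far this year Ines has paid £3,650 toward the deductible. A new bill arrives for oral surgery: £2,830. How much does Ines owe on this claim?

£1,140

£3,650 of the £4,750 deductible is already met, leaving £1,100.
That leaves £2,830 − £1,100 = £1,730 for the copay.
Copay on this service: £40.
Patient responsibility before any cap: £1,100 + £40 = £1,140.
Cumulative spending £3,650 + £1,140 = £4,790 stays under the £19,300 maximum.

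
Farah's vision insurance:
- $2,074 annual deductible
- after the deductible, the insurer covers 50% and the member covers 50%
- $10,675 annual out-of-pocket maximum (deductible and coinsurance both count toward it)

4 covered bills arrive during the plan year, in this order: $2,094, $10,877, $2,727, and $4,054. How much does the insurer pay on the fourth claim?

#1 ($2,094): $2,074 to deductible, leaving $20; coinsurance $20 × 50% = $10. Cost to member: $2,084. OOP to date $2,084. Insurer: $2,094 − $2,084 = $10.
#2 ($10,877): deductible already satisfied, so member's share is 50% × $10,877 = $5,438.50. Cost to member: $5,438.50. OOP to date $7,522.50. Insurer: $10,877 − $5,438.50 = $5,438.50.
#3 ($2,727): 50% coinsurance on $2,727 = $1,363.50. Cost to member: $1,363.50. OOP to date $8,886. Plan pays $2,727 − $1,363.50 = $1,363.50.
#4 ($4,054): deductible already satisfied, so member's share is 50% × $4,054 = $2,027. That would push OOP to $10,913, over the $10,675 cap, so member pays $10,675 − $8,886 = $1,789. Plan pays $4,054 − $1,789 = $2,265.

$2,265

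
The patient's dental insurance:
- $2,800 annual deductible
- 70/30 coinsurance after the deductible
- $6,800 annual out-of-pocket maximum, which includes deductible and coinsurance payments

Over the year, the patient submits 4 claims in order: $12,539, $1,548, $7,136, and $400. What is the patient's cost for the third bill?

#1 ($12,539): $2,800 finishes the deductible; $9,739 goes to coinsurance; 30% of $9,739 = $2,921.70. Patient pays $5,721.70; OOP now $5,721.70.
#2 ($1,548): deductible met; 30% of $1,548 = $464.40. Patient owes $464.40 (running OOP $6,186.10).
#3 ($7,136): 30% coinsurance on $7,136 = $2,140.80. That would push OOP to $8,326.90, over the $6,800 cap, so patient pays $6,800 − $6,186.10 = $613.90.

$613.90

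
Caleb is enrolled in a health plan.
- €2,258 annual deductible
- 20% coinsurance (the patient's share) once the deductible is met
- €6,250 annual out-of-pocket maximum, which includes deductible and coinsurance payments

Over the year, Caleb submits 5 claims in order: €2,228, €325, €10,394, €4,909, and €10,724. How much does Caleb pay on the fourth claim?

€981.80

Claim 1 (€2,228): fully absorbed by the deductible. Patient owes €2,228 (running OOP €2,228).
Claim 2 (€325): €30 to deductible, leaving €295; patient's 20% is €59. Patient owes €89 (running OOP €2,317).
Claim 3 (€10,394): deductible met; 20% of €10,394 = €2,078.80. Cost to patient: €2,078.80. OOP to date €4,395.80.
Claim 4 (€4,909): deductible met; 20% of €4,909 = €981.80. Patient owes €981.80 (running OOP €5,377.60).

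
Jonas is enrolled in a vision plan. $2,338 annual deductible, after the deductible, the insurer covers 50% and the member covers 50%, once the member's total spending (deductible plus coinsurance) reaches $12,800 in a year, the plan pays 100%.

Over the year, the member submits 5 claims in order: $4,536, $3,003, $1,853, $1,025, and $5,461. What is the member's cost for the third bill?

$926.50

#1 ($4,536): $2,338 finishes the deductible; $2,198 goes to coinsurance; member's 50% is $1,099. Member pays $3,437; OOP now $3,437.
#2 ($3,003): deductible met; 50% of $3,003 = $1,501.50. Cost to member: $1,501.50. OOP to date $4,938.50.
#3 ($1,853): 50% coinsurance on $1,853 = $926.50. Member owes $926.50 (running OOP $5,865).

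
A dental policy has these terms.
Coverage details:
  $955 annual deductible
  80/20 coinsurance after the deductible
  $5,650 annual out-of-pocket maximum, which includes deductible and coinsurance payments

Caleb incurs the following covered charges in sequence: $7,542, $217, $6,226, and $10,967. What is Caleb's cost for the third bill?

$1,245.20

#1 ($7,542): $955 to deductible, leaving $6,587; patient's 20% is $1,317.40. Cost to patient: $2,272.40. OOP to date $2,272.40.
#2 ($217): deductible met; 20% of $217 = $43.40. Cost to patient: $43.40. OOP to date $2,315.80.
#3 ($6,226): deductible already satisfied, so patient's share is 20% × $6,226 = $1,245.20. Patient pays $1,245.20; OOP now $3,561.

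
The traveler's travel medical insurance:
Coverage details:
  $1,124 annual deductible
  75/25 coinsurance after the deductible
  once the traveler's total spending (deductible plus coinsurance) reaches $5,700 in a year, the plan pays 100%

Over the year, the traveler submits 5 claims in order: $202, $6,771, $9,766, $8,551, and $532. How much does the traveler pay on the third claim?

$2,441.50

Claim 1 — $202: all of it applies to the deductible. Traveler pays $202; OOP now $202.
Claim 2 — $6,771: $922 finishes the deductible; $5,849 goes to coinsurance; traveler's 25% is $1,462.25. Cost to traveler: $2,384.25. OOP to date $2,586.25.
Claim 3 — $9,766: deductible already satisfied, so traveler's share is 25% × $9,766 = $2,441.50. Traveler owes $2,441.50 (running OOP $5,027.75).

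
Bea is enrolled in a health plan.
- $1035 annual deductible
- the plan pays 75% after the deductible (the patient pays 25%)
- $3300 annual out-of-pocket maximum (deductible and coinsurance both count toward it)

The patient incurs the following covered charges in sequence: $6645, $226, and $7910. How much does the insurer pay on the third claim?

#1 ($6645): $1035 to deductible, leaving $5610; 25% of $5610 = $1402.50. Patient pays $2437.50; OOP now $2437.50. Insurer: $6645 − $2437.50 = $4207.50.
#2 ($226): 25% coinsurance on $226 = $56.50. Patient owes $56.50 (running OOP $2494). Insurer: $226 − $56.50 = $169.50.
#3 ($7910): deductible already satisfied, so patient's share is 25% × $7910 = $1977.50. OOP would hit $4471.50 > $3300, so the cap limits the patient to $3300 − $2494 = $806. Plan pays $7910 − $806 = $7104.

$7104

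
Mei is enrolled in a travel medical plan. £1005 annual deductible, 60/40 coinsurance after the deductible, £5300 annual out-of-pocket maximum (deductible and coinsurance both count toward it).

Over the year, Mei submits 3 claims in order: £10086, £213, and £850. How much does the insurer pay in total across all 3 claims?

Claim 1 (£10086): £1005 finishes the deductible; £9081 goes to coinsurance; 40% of £9081 = £3632.40. Cost to traveler: £4637.40. OOP to date £4637.40. Insurer: £10086 − £4637.40 = £5448.60.
Claim 2 (£213): deductible met; 40% of £213 = £85.20. Cost to traveler: £85.20. OOP to date £4722.60. Insurer: £213 − £85.20 = £127.80.
Claim 3 (£850): deductible met; 40% of £850 = £340. Traveler owes £340 (running OOP £5062.60). Insurer: £850 − £340 = £510.
Insurer total: £5448.60 + £127.80 + £510 = £6086.40.

£6086.40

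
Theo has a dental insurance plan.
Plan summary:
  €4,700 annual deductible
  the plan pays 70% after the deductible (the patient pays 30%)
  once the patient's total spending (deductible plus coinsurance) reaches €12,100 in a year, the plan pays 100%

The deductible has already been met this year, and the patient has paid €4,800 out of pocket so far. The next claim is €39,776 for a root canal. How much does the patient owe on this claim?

With the deductible met, the entire €39,776 is subject to coinsurance.
30% of €39,776 = €11,932.80 falls to the patient.
Year-to-date out-of-pocket would reach €4,800 + €11,932.80 = €16,732.80, above the €12,100 maximum, so the patient pays only €12,100 − €4,800 = €7,300.

€7,300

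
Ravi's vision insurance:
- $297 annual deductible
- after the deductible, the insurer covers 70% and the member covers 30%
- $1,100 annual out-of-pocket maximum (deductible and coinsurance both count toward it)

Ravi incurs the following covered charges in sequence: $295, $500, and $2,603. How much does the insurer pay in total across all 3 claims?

$2,298

Claim 1 ($295): all of it applies to the deductible. Member owes $295 (running OOP $295). Plan pays $295 − $295 = $0.
Claim 2 ($500): $2 finishes the deductible; $498 goes to coinsurance; 30% of $498 = $149.40. Member owes $151.40 (running OOP $446.40). Plan pays $500 − $151.40 = $348.60.
Claim 3 ($2,603): 30% coinsurance on $2,603 = $780.90. That would push OOP to $1,227.30, over the $1,100 cap, so member pays $1,100 − $446.40 = $653.60. Plan pays $2,603 − $653.60 = $1,949.40.
Insurer total = bills − member's total = $3,398 − $1,100 = $2,298.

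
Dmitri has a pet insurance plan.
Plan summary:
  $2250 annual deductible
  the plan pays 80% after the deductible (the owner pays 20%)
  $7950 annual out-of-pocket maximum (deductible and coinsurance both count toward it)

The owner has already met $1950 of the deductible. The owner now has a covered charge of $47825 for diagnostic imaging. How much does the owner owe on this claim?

$6000

Remaining deductible: $2250 − $1950 = $300.
The remaining $47525 (= $47825 − $300) moves to coinsurance.
Owner's 20% share of $47525 is $9505.
Owner responsibility before any cap: $300 + $9505 = $9805.
That would bring total out-of-pocket to $11755, past the $7950 cap. The owner is capped at $7950 − $1950 = $6000 on this claim.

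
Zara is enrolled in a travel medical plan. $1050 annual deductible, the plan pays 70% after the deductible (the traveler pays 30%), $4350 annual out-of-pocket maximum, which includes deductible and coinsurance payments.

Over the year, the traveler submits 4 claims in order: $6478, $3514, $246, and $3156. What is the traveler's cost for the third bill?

#1 ($6478): $1050 finishes the deductible; $5428 goes to coinsurance; coinsurance $5428 × 30% = $1628.40. Traveler owes $2678.40 (running OOP $2678.40).
#2 ($3514): deductible met; 30% of $3514 = $1054.20. Traveler pays $1054.20; OOP now $3732.60.
#3 ($246): 30% coinsurance on $246 = $73.80. Traveler owes $73.80 (running OOP $3806.40).

$73.80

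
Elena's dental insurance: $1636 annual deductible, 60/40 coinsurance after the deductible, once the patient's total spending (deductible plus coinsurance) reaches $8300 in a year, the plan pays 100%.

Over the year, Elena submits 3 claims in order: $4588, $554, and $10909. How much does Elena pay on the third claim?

Claim 1 — $4588: deductible takes $1636, $2952 remains; 40% of $2952 = $1180.80. Cost to patient: $2816.80. OOP to date $2816.80.
Claim 2 — $554: 40% coinsurance on $554 = $221.60. Cost to patient: $221.60. OOP to date $3038.40.
Claim 3 — $10909: deductible already satisfied, so patient's share is 40% × $10909 = $4363.60. Patient pays $4363.60; OOP now $7402.

$4363.60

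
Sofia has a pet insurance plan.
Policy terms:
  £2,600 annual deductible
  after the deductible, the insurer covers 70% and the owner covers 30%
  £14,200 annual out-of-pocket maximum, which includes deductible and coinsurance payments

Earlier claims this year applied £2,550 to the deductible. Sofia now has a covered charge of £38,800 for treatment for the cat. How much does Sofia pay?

Deductible still to meet: £2,600 − £2,550 = £50.
That leaves £38,800 − £50 = £38,750 for coinsurance.
Owner's 30% share of £38,750 is £11,625.
That puts the owner's cost at £50 + £11,625 = £11,675 before any cap.
Year-to-date out-of-pocket would reach £2,550 + £11,675 = £14,225, above the £14,200 maximum, so the owner pays only £14,200 − £2,550 = £11,650.

£11,650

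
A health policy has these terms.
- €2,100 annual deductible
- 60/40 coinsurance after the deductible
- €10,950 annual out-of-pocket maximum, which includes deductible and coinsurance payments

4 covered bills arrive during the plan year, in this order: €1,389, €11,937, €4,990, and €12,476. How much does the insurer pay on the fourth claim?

€10,112.40

Claim 1 — €1,389: entire amount goes to the deductible. Cost to patient: €1,389. OOP to date €1,389. Insurer: €1,389 − €1,389 = €0.
Claim 2 — €11,937: €711 to deductible, leaving €11,226; 40% of €11,226 = €4,490.40. Patient owes €5,201.40 (running OOP €6,590.40). Plan pays €11,937 − €5,201.40 = €6,735.60.
Claim 3 — €4,990: 40% coinsurance on €4,990 = €1,996. Patient owes €1,996 (running OOP €8,586.40). Plan pays €4,990 − €1,996 = €2,994.
Claim 4 — €12,476: 40% coinsurance on €12,476 = €4,990.40. OOP would hit €13,576.80 > €10,950, so the cap limits the patient to €10,950 − €8,586.40 = €2,363.60. Plan pays €12,476 − €2,363.60 = €10,112.40.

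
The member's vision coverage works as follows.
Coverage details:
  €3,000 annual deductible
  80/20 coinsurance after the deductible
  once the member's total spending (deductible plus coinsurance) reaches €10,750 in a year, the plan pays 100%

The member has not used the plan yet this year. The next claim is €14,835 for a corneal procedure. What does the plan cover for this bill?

The full €3,000 deductible is still open; €3,000 of this bill applies to it.
That leaves €14,835 − €3,000 = €11,835 for coinsurance.
20% of €11,835 = €2,367 falls to the member.
That puts the member's cost at €3,000 + €2,367 = €5,367 before any cap.
Cumulative spending €0 + €5,367 = €5,367 stays under the €10,750 maximum.
The plan picks up €14,835 − €5,367 = €9,468.

€9,468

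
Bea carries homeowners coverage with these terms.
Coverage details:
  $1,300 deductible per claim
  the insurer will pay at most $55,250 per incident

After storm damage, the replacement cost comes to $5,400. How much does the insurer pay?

$4,100

Subtract the deductible: $5,400 − $1,300 = $4,100.
$4,100 ≤ $55,250, so the limit doesn't bind; insurer pays $4,100.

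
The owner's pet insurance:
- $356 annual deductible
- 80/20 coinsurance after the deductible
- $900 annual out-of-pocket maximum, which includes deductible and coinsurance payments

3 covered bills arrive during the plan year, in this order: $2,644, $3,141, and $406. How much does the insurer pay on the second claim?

Claim 1 ($2,644): deductible takes $356, $2,288 remains; coinsurance $2,288 × 20% = $457.60. Cost to owner: $813.60. OOP to date $813.60. Plan pays $2,644 − $813.60 = $1,830.40.
Claim 2 ($3,141): deductible met; 20% of $3,141 = $628.20. Adding that to $813.60 gives $1,441.80, past the $900 cap; owner pays only $900 − $813.60 = $86.40. Insurer: $3,141 − $86.40 = $3,054.60.

$3,054.60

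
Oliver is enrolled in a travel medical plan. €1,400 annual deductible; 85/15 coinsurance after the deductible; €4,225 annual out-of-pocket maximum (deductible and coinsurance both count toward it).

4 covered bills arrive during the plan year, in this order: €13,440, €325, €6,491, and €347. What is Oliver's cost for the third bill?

Claim 1 — €13,440: deductible takes €1,400, €12,040 remains; 15% of €12,040 = €1,806. Cost to traveler: €3,206. OOP to date €3,206.
Claim 2 — €325: deductible already satisfied, so traveler's share is 15% × €325 = €48.75. Traveler owes €48.75 (running OOP €3,254.75).
Claim 3 — €6,491: 15% coinsurance on €6,491 = €973.65. That would push OOP to €4,228.40, over the €4,225 cap, so traveler pays €4,225 − €3,254.75 = €970.25.

€970.25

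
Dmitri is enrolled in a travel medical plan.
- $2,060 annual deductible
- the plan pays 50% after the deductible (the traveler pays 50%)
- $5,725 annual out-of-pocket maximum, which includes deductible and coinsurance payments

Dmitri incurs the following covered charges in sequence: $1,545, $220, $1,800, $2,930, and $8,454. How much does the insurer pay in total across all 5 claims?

Claim 1 ($1,545): all of it applies to the deductible. Traveler owes $1,545 (running OOP $1,545). Plan pays $1,545 − $1,545 = $0.
Claim 2 ($220): entire amount goes to the deductible. Cost to traveler: $220. OOP to date $1,765. Plan pays $220 − $220 = $0.
Claim 3 ($1,800): deductible takes $295, $1,505 remains; coinsurance $1,505 × 50% = $752.50. Cost to traveler: $1,047.50. OOP to date $2,812.50. Plan pays $1,800 − $1,047.50 = $752.50.
Claim 4 ($2,930): deductible met; 50% of $2,930 = $1,465. Traveler owes $1,465 (running OOP $4,277.50). Plan pays $2,930 − $1,465 = $1,465.
Claim 5 ($8,454): 50% coinsurance on $8,454 = $4,227. That would push OOP to $8,504.50, over the $5,725 cap, so traveler pays $5,725 − $4,277.50 = $1,447.50. Plan pays $8,454 − $1,447.50 = $7,006.50.
Insurer total = bills − traveler's total = $14,949 − $5,725 = $9,224.

$9,224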